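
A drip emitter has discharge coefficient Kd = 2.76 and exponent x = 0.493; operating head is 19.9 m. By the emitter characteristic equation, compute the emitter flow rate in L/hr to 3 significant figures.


Approach: apply the emitter characteristic equation, q = Kd * h^x.
q = 2.76 * 19.9^0.493 = 12.1 L/hr
Therefore the emitter flow rate = 12.1 L/hr.


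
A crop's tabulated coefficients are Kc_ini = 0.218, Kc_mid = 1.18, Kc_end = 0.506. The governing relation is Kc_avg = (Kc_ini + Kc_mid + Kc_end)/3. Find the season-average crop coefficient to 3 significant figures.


Kc_avg = (0.218 + 1.18 + 0.506)/3 = 0.635
Therefore the season-average crop coefficient = 0.635.


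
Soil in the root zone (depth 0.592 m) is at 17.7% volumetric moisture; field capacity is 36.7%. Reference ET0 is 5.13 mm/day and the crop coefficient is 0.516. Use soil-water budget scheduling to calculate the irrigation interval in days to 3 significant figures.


Approach: apply soil-water budget scheduling, SMD = (FC-theta)/100*depth*1000; ETc = ET0*Kc; interval = SMD/ETc.
Step 1 — soil moisture deficit:
  SMD = (36.7 - 17.7)/100 * 0.592 * 1000 = 112.48 mm
Step 2 — daily crop ET (ETc = ET0*Kc):
  ETc = 5.13 * 0.516 = 2.6471 mm/day
Step 3 — irrigation interval (SMD/ETc):
  interval = 112.48 / 2.6471 = 42.5 days
Therefore the irrigation interval = 42.5 days.


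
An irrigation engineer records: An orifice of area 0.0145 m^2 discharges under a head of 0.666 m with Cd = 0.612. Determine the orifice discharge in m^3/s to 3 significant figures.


Approach: apply the orifice equation, Q = Cd*A*sqrt(2*g*h).
Q = 0.612 * 0.0145 * sqrt(2*9.81*0.666) = 0.0321 m^3/s
Therefore the orifice discharge = 0.0321 m^3/s.


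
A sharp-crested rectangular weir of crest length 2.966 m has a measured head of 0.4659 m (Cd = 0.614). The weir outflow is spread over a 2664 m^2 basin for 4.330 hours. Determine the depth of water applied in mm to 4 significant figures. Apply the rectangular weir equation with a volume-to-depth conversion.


Approach: apply the rectangular weir equation with a volume-to-depth conversion, Q = (2/3)*Cd*L*sqrt(2g)*H^1.5; d = Q*t/A * 1000.
Step 1 — weir discharge:
  Q = (2/3)*0.614*2.966*sqrt(2*9.81)*0.4659^1.5 = 1.71016 m^3/s
Step 2 — volume: V = 1.71016 * 4.330*3600 = 26658.0 m^3
Step 3 — depth: d = V/A * 1000 = 26658.0/2664 * 1000 = 10010 mm
Therefore the depth of water applied = 10010 mm.


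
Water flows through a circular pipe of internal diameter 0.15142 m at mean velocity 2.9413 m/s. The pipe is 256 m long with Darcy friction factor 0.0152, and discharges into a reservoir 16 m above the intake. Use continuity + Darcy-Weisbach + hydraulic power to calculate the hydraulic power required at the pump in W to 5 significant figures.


Approach: apply continuity + Darcy-Weisbach + hydraulic power, Q = A*v; hf = f*(L/D)*(v^2/(2g)); H = static + hf; P = rho*g*Q*H.
Step 1 — flow rate (continuity, Q = A*v):
  A = pi*(0.15142/2)^2 = 0.01800762 m^2
  Q = 0.01800762 * 2.9413 = 0.05296582 m^3/s
Step 2 — friction head loss (Darcy-Weisbach):
  hf = 0.0152 * (256/0.15142) * (2.9413^2 / (2*9.81))
  hf = 11.33131 m
Step 3 — total head: H = 16 + 11.33131 = 27.33131 m
Step 4 — hydraulic power (P = rho*g*Q*H):
  P = 1000 * 9.81 * 0.05296582 * 27.33131 = 14201 W
Therefore the hydraulic power required at the pump = 14201 W.


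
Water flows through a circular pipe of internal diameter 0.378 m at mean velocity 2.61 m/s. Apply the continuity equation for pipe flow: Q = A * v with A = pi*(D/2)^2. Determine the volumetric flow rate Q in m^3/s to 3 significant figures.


A = pi*(0.378/2)^2 = 0.11222 m^2
Q = 0.11222 * 2.61 = 0.293 m^3/s
Therefore the volumetric flow rate Q = 0.293 m^3/s.


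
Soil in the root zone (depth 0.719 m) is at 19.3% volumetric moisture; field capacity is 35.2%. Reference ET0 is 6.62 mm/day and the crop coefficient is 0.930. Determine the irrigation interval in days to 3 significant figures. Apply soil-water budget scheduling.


Approach: apply soil-water budget scheduling, SMD = (FC-theta)/100*depth*1000; ETc = ET0*Kc; interval = SMD/ETc.
Step 1 — soil moisture deficit:
  SMD = (35.2 - 19.3)/100 * 0.719 * 1000 = 114.32 mm
Step 2 — daily crop ET (ETc = ET0*Kc):
  ETc = 6.62 * 0.930 = 6.1566 mm/day
Step 3 — irrigation interval (SMD/ETc):
  interval = 114.32 / 6.1566 = 18.6 days
Therefore the irrigation interval = 18.6 days.


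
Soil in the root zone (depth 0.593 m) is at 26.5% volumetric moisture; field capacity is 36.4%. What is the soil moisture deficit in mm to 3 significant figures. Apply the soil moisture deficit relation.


Approach: apply the soil moisture deficit relation, SMD = (FC - theta)/100 * depth * 1000.
SMD = (36.4 - 26.5)/100 * 0.593 * 1000 = 58.7 mm
Therefore the soil moisture deficit = 58.7 mm.


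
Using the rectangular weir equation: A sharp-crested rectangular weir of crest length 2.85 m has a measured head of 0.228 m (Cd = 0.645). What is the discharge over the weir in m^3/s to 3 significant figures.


Approach: apply the rectangular weir equation, Q = (2/3)*Cd*L*sqrt(2g)*H^1.5.
Q = (2/3)*0.645*2.85*sqrt(2*9.81)*0.228^1.5 = 0.591 m^3/s
Therefore the discharge over the weir = 0.591 m^3/s.


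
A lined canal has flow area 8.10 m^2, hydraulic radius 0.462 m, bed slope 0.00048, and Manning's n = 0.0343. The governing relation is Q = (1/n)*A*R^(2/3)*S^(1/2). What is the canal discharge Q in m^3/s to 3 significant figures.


Q = (1/0.0343) * 8.10 * 0.462^(2/3) * 0.00048^(1/2) = 3.09 m^3/s
Therefore the canal discharge Q = 3.09 m^3/s.


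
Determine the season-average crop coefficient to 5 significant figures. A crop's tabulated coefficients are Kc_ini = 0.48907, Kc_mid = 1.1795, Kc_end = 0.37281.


Approach: apply a simple seasonal average, Kc_avg = (Kc_ini + Kc_mid + Kc_end)/3.
Kc_avg = (0.48907 + 1.1795 + 0.37281)/3 = 0.68046
Therefore the season-average crop coefficient = 0.68046.


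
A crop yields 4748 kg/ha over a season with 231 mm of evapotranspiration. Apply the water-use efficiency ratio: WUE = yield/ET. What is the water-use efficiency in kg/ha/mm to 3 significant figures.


WUE = 4748 / 231 = 20.6 kg/ha/mm
Therefore the water-use efficiency = 20.6 kg/ha/mm.


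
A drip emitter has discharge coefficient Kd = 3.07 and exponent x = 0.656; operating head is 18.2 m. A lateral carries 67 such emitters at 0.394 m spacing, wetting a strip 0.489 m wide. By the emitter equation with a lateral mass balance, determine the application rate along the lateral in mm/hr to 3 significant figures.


Approach: apply the emitter equation with a lateral mass balance, q = Kd*h^x; Q = n*q; rate = Q/(n*spacing*width).
Step 1 — single emitter flow (q = Kd*h^x):
  q = 3.07 * 18.2^0.656 = 20.594 L/hr
Step 2 — total lateral flow: Q = 67 * 20.594 = 1379.8 L/hr
Step 3 — wetted area: A = 67 * 0.394 * 0.489 = 12.909 m^2
Step 4 — application rate: Q/A = 1379.8/12.909 = 107 mm/hr
Therefore the application rate along the lateral = 107 mm/hr.


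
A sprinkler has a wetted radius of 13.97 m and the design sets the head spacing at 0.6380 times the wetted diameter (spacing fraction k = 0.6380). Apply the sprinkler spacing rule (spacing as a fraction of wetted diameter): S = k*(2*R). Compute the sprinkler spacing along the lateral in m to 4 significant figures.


S = 0.6380 * (2 * 13.97) = 17.83 m
Therefore the sprinkler spacing along the lateral = 17.83 m.


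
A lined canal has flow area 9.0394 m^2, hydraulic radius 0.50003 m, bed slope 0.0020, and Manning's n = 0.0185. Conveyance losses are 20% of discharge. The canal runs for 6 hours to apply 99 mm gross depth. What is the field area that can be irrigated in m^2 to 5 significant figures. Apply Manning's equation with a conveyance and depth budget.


Approach: apply Manning's equation with a conveyance and depth budget, Q = (1/n)*A*R^(2/3)*S^(1/2); Q_field = Q*(1-loss); Area = Q_field*t/(d/1000).
Step 1 — canal discharge (Manning's equation):
  Q = (1/0.0185) * 9.0394 * 0.50003^(2/3) * 0.0020^(1/2) = 13.76618 m^3/s
Step 2 — delivered flow: Q_field = 13.76618*(1 - 20/100) = 11.01295 m^3/s
Step 3 — volume delivered: V = 11.01295 * 6*3600 = 237879.7 m^3
Step 4 — area served: A = V / (depth/1000) = 237879.7 / 0.099 = 2402800 m^2
Therefore the field area that can be irrigated = 2402800 m^2.


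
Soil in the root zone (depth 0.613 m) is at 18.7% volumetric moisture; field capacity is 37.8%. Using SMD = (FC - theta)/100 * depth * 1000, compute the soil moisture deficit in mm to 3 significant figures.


SMD = (37.8 - 18.7)/100 * 0.613 * 1000 = 117 mm
Therefore the soil moisture deficit = 117 mm.


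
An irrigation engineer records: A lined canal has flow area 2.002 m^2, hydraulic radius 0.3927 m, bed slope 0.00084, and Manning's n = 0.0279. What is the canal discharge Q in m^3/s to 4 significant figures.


Approach: apply Manning's equation, Q = (1/n)*A*R^(2/3)*S^(1/2).
Q = (1/0.0279) * 2.002 * 0.3927^(2/3) * 0.00084^(1/2) = 1.115 m^3/s
Therefore the canal discharge Q = 1.115 m^3/s.


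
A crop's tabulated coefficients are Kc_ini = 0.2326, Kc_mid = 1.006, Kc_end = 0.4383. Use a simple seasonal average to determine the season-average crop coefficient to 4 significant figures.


Approach: apply a simple seasonal average, Kc_avg = (Kc_ini + Kc_mid + Kc_end)/3.
Kc_avg = (0.2326 + 1.006 + 0.4383)/3 = 0.5590
Therefore the season-average crop coefficient = 0.5590.


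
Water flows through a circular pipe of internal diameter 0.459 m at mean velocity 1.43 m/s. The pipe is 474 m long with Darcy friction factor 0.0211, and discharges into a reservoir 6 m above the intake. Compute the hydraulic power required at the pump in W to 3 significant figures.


Approach: apply continuity + Darcy-Weisbach + hydraulic power, Q = A*v; hf = f*(L/D)*(v^2/(2g)); H = static + hf; P = rho*g*Q*H.
Step 1 — flow rate (continuity, Q = A*v):
  A = pi*(0.459/2)^2 = 0.16547 m^2
  Q = 0.16547 * 1.43 = 0.23662 m^3/s
Step 2 — friction head loss (Darcy-Weisbach):
  hf = 0.0211 * (474/0.459) * (1.43^2 / (2*9.81))
  hf = 2.2710 m
Step 3 — total head: H = 6 + 2.2710 = 8.2710 m
Step 4 — hydraulic power (P = rho*g*Q*H):
  P = 1000 * 9.81 * 0.23662 * 8.2710 = 19200 W
Therefore the hydraulic power required at the pump = 19200 W.


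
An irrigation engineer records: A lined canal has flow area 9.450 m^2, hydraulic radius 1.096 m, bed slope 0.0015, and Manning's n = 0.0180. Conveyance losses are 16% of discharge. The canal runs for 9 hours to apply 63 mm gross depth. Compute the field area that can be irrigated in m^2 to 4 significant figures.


Approach: apply Manning's equation with a conveyance and depth budget, Q = (1/n)*A*R^(2/3)*S^(1/2); Q_field = Q*(1-loss); Area = Q_field*t/(d/1000).
Step 1 — canal discharge (Manning's equation):
  Q = (1/0.0180) * 9.450 * 1.096^(2/3) * 0.0015^(1/2) = 21.6145 m^3/s
Step 2 — delivered flow: Q_field = 21.6145*(1 - 16/100) = 18.1562 m^3/s
Step 3 — volume delivered: V = 18.1562 * 9*3600 = 588260 m^3
Step 4 — area served: A = V / (depth/1000) = 588260 / 0.063 = 9337000 m^2
Therefore the field area that can be irrigated = 9337000 m^2.


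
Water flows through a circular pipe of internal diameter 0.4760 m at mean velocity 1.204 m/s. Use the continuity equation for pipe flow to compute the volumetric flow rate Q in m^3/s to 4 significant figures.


Approach: apply the continuity equation for pipe flow, Q = A * v with A = pi*(D/2)^2.
A = pi*(0.4760/2)^2 = 0.177952 m^2
Q = 0.177952 * 1.204 = 0.2143 m^3/s
Therefore the volumetric flow rate Q = 0.2143 m^3/s.


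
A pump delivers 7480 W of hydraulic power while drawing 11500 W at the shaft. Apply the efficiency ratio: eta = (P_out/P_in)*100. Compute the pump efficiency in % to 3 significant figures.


eta = (7480 / 11500) * 100 = 65.0 %
Therefore the pump efficiency = 65.0 %.


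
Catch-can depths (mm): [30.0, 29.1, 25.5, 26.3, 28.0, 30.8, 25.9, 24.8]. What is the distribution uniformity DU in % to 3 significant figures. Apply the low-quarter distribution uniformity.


Approach: apply the low-quarter distribution uniformity, DU = (mean of lowest quarter of readings / overall mean)*100.
sorted lowest 2 of 8: [24.8, 25.5] -> mean = 25.150 mm
overall mean = 27.550 mm
DU = (25.150/27.550)*100 = 91.3 %
Therefore the distribution uniformity DU = 91.3 %.


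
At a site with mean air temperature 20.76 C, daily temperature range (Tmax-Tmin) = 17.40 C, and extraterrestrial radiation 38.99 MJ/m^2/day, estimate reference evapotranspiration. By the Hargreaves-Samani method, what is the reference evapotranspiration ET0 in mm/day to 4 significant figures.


Approach: apply the Hargreaves-Samani method, ET0 = 0.0023*(Tmean+17.8)*sqrt(Tmax-Tmin)*0.408*Ra.
ET0 = 0.0023*(20.76+17.8)*sqrt(17.40)*0.408*38.99 = 5.885 mm/day
Therefore the reference evapotranspiration ET0 = 5.885 mm/day.


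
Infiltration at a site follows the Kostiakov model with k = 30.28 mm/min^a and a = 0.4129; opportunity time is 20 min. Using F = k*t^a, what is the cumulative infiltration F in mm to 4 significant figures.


F = 30.28 * 20^0.4129 = 104.3 mm
Therefore the cumulative infiltration F = 104.3 mm.


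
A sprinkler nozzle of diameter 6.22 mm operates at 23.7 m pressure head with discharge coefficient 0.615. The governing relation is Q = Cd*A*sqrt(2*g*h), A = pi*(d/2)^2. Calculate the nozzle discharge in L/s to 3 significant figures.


A = pi*(6.22e-3/2)^2 = 3.0386e-05 m^2
Q = 0.615 * 3.0386e-05 * sqrt(2*9.81*23.7) * 1000 = 0.403 L/s
Therefore the nozzle discharge = 0.403 L/s.


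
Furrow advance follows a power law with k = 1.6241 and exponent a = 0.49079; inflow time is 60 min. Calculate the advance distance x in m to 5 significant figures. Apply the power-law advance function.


Approach: apply the power-law advance function, x = k*t^a.
x = 1.6241 * 60^0.49079 = 12.115 m
Therefore the advance distance x = 12.115 m.


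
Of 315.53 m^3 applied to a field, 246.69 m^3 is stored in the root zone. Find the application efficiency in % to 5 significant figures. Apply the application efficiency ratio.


Approach: apply the application efficiency ratio, Ea = (stored/applied)*100.
Ea = (246.69/315.53)*100 = 78.183 %
Therefore the application efficiency = 78.183 %.


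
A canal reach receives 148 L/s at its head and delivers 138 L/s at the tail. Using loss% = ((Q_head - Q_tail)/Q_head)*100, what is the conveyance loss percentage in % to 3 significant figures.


loss = ((148 - 138)/148)*100 = 6.76 %
Therefore the conveyance loss percentage = 6.76 %.


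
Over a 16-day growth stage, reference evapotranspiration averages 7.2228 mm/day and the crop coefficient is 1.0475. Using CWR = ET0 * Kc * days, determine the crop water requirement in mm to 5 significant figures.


CWR = 7.2228 * 1.0475 * 16 = 121.05 mm
Therefore the crop water requirement = 121.05 mm.


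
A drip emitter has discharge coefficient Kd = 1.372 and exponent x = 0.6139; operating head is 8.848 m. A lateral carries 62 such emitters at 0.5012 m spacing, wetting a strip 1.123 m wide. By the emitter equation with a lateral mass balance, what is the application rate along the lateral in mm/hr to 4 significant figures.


Approach: apply the emitter equation with a lateral mass balance, q = Kd*h^x; Q = n*q; rate = Q/(n*spacing*width).
Step 1 — single emitter flow (q = Kd*h^x):
  q = 1.372 * 8.848^0.6139 = 5.23145 L/hr
Step 2 — total lateral flow: Q = 62 * 5.23145 = 324.350 L/hr
Step 3 — wetted area: A = 62 * 0.5012 * 1.123 = 34.8966 m^2
Step 4 — application rate: Q/A = 324.350/34.8966 = 9.295 mm/hr
Therefore the application rate along the lateral = 9.295 mm/hr.


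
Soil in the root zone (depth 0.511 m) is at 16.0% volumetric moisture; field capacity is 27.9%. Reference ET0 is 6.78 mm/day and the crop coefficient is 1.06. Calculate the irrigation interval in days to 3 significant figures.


Approach: apply soil-water budget scheduling, SMD = (FC-theta)/100*depth*1000; ETc = ET0*Kc; interval = SMD/ETc.
Step 1 — soil moisture deficit:
  SMD = (27.9 - 16.0)/100 * 0.511 * 1000 = 60.809 mm
Step 2 — daily crop ET (ETc = ET0*Kc):
  ETc = 6.78 * 1.06 = 7.1868 mm/day
Step 3 — irrigation interval (SMD/ETc):
  interval = 60.809 / 7.1868 = 8.46 days
Therefore the irrigation interval = 8.46 days.


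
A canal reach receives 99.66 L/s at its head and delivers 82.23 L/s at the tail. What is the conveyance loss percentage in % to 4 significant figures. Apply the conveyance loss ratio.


Approach: apply the conveyance loss ratio, loss% = ((Q_head - Q_tail)/Q_head)*100.
loss = ((99.66 - 82.23)/99.66)*100 = 17.49 %
Therefore the conveyance loss percentage = 17.49 %.


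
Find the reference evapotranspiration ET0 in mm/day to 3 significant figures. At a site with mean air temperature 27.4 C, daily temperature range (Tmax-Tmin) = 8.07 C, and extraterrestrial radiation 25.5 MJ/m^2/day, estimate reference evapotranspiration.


Approach: apply the Hargreaves-Samani method, ET0 = 0.0023*(Tmean+17.8)*sqrt(Tmax-Tmin)*0.408*Ra.
ET0 = 0.0023*(27.4+17.8)*sqrt(8.07)*0.408*25.5 = 3.07 mm/day
Therefore the reference evapotranspiration ET0 = 3.07 mm/day.


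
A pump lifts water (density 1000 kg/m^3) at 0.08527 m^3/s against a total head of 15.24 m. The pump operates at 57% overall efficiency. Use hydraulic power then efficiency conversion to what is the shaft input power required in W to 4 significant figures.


Approach: apply hydraulic power then efficiency conversion, P = rho*g*Q*H; P_in = P/eta.
Step 1 — hydraulic power (P = rho*g*Q*H):
  P = 1000 * 9.81 * 0.08527 * 15.24 = 12748.2 W
Step 2 — input power: P_in = P/eta = 12748.2 / 0.57 = 22370 W
Therefore the shaft input power required = 22370 W.


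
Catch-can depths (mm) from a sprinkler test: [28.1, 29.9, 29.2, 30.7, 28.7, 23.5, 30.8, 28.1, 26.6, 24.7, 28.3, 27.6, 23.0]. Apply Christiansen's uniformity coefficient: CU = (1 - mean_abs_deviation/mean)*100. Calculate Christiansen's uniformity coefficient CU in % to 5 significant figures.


mean = 27.63077 mm
mean |d_i - mean| = 1.962130 mm
CU = (1 - 1.962130/27.63077)*100 = 92.899 %
Therefore Christiansen's uniformity coefficient CU = 92.899 %.


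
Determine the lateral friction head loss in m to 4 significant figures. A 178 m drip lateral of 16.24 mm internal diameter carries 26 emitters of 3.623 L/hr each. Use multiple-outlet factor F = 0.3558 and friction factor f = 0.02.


Approach: apply Darcy-Weisbach with the multiple-outlet F-factor, Q = n*q/(3600*1000) m^3/s; v = Q/A; hf = F*f*(L/D)*(v^2/(2g)).
Q = 26*3.623/(3600*1000) = 2.61661e-05 m^3/s
A = pi*(16.24e-3/2)^2 = 2.07139e-04 m^2, so v = Q/A = 0.126321 m/s
hf = 0.3558*0.02*(178/0.01624)*(0.126321^2/(2*9.81)) = 0.06343 m
Therefore the lateral friction head loss = 0.06343 m.


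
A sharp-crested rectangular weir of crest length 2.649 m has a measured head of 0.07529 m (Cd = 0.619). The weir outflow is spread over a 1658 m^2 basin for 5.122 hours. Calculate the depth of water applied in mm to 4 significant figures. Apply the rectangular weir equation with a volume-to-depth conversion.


Approach: apply the rectangular weir equation with a volume-to-depth conversion, Q = (2/3)*Cd*L*sqrt(2g)*H^1.5; d = Q*t/A * 1000.
Step 1 — weir discharge:
  Q = (2/3)*0.619*2.649*sqrt(2*9.81)*0.07529^1.5 = 0.100032 m^3/s
Step 2 — volume: V = 0.100032 * 5.122*3600 = 1844.50 m^3
Step 3 — depth: d = V/A * 1000 = 1844.50/1658 * 1000 = 1112 mm
Therefore the depth of water applied = 1112 mm.


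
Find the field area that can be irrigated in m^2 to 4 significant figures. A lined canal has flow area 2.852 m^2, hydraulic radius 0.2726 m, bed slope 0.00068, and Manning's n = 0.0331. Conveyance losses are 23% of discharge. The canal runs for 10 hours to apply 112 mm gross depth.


Approach: apply Manning's equation with a conveyance and depth budget, Q = (1/n)*A*R^(2/3)*S^(1/2); Q_field = Q*(1-loss); Area = Q_field*t/(d/1000).
Step 1 — canal discharge (Manning's equation):
  Q = (1/0.0331) * 2.852 * 0.2726^(2/3) * 0.00068^(1/2) = 0.944626 m^3/s
Step 2 — delivered flow: Q_field = 0.944626*(1 - 23/100) = 0.727362 m^3/s
Step 3 — volume delivered: V = 0.727362 * 10*3600 = 26185.0 m^3
Step 4 — area served: A = V / (depth/1000) = 26185.0 / 0.112 = 233800 m^2
Therefore the field area that can be irrigated = 233800 m^2.


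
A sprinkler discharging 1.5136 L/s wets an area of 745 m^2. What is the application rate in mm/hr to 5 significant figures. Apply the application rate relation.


Approach: apply the application rate relation, rate = (Q/A)*3600.
rate = (1.5136 / 745) * 3600 = 7.3140 mm/hr
Therefore the application rate = 7.3140 mm/hr.


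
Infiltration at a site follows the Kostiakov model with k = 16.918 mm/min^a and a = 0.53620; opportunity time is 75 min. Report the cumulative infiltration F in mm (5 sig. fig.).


Approach: apply the Kostiakov infiltration equation, F = k*t^a.
F = 16.918 * 75^0.53620 = 171.30 mm
Therefore the cumulative infiltration F = 171.30 mm.


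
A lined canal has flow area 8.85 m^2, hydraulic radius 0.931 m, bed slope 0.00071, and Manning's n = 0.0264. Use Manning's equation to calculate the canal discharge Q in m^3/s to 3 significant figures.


Approach: apply Manning's equation, Q = (1/n)*A*R^(2/3)*S^(1/2).
Q = (1/0.0264) * 8.85 * 0.931^(2/3) * 0.00071^(1/2) = 8.52 m^3/s
Therefore the canal discharge Q = 8.52 m^3/s.


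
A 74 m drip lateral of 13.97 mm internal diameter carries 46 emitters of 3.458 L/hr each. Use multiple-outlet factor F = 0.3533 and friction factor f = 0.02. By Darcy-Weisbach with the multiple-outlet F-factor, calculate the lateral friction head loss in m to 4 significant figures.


Approach: apply Darcy-Weisbach with the multiple-outlet F-factor, Q = n*q/(3600*1000) m^3/s; v = Q/A; hf = F*f*(L/D)*(v^2/(2g)).
Q = 46*3.458/(3600*1000) = 4.41856e-05 m^3/s
A = pi*(13.97e-3/2)^2 = 1.53279e-04 m^2, so v = Q/A = 0.288269 m/s
hf = 0.3533*0.02*(74/0.01397)*(0.288269^2/(2*9.81)) = 0.1585 m
Therefore the lateral friction head loss = 0.1585 m.


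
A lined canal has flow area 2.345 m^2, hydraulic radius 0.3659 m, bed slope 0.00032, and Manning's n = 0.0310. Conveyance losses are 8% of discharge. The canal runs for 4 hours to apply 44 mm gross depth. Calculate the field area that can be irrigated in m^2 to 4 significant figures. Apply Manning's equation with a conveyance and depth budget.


Approach: apply Manning's equation with a conveyance and depth budget, Q = (1/n)*A*R^(2/3)*S^(1/2); Q_field = Q*(1-loss); Area = Q_field*t/(d/1000).
Step 1 — canal discharge (Manning's equation):
  Q = (1/0.0310) * 2.345 * 0.3659^(2/3) * 0.00032^(1/2) = 0.692252 m^3/s
Step 2 — delivered flow: Q_field = 0.692252*(1 - 8/100) = 0.636872 m^3/s
Step 3 — volume delivered: V = 0.636872 * 4*3600 = 9170.96 m^3
Step 4 — area served: A = V / (depth/1000) = 9170.96 / 0.044 = 208400 m^2
Therefore the field area that can be irrigated = 208400 m^2.


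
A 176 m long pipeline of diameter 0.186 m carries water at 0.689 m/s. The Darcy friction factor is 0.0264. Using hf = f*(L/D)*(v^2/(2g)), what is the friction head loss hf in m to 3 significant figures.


hf = 0.0264 * (176/0.186) * (0.689^2 / (2*9.81))
hf = 0.604 m
Therefore the friction head loss hf = 0.604 m.


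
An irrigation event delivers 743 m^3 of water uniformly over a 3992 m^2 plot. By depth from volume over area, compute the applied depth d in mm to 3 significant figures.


Approach: apply depth from volume over area, d = (V/A)*1000.
d = (743 / 3992) * 1000 = 186 mm
Therefore the applied depth d = 186 mm.


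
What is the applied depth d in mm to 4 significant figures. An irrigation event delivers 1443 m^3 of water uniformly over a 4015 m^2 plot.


Approach: apply depth from volume over area, d = (V/A)*1000.
d = (1443 / 4015) * 1000 = 359.4 mm
Therefore the applied depth d = 359.4 mm.


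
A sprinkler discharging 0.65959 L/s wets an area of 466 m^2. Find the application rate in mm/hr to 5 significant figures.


Approach: apply the application rate relation, rate = (Q/A)*3600.
rate = (0.65959 / 466) * 3600 = 5.0955 mm/hr
Therefore the application rate = 5.0955 mm/hr.


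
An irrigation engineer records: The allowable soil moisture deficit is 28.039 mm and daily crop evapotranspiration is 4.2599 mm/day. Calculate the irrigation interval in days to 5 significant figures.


Approach: apply the irrigation interval relation, interval = SMD / ETc.
interval = 28.039 / 4.2599 = 6.5821 days
Therefore the irrigation interval = 6.5821 days.


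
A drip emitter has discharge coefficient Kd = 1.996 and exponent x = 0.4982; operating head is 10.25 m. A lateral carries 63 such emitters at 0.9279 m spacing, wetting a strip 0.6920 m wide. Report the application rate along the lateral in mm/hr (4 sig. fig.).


Approach: apply the emitter equation with a lateral mass balance, q = Kd*h^x; Q = n*q; rate = Q/(n*spacing*width).
Step 1 — single emitter flow (q = Kd*h^x):
  q = 1.996 * 10.25^0.4982 = 6.36360 L/hr
Step 2 — total lateral flow: Q = 63 * 6.36360 = 400.907 L/hr
Step 3 — wetted area: A = 63 * 0.9279 * 0.6920 = 40.4527 m^2
Step 4 — application rate: Q/A = 400.907/40.4527 = 9.911 mm/hr
Therefore the application rate along the lateral = 9.911 mm/hr.


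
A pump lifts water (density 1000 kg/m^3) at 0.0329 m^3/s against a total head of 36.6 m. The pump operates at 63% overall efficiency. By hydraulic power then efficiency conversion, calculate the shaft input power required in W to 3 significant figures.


Approach: apply hydraulic power then efficiency conversion, P = rho*g*Q*H; P_in = P/eta.
Step 1 — hydraulic power (P = rho*g*Q*H):
  P = 1000 * 9.81 * 0.0329 * 36.6 = 11813 W
Step 2 — input power: P_in = P/eta = 11813 / 0.63 = 18800 W
Therefore the shaft input power required = 18800 W.


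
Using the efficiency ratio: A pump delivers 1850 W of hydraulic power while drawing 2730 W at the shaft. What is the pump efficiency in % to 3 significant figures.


Approach: apply the efficiency ratio, eta = (P_out/P_in)*100.
eta = (1850 / 2730) * 100 = 67.8 %
Therefore the pump efficiency = 67.8 %.


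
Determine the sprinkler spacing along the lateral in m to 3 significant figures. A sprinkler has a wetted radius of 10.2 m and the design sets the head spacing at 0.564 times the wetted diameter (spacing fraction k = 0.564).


Approach: apply the sprinkler spacing rule (spacing as a fraction of wetted diameter), S = k*(2*R).
S = 0.564 * (2 * 10.2) = 11.5 m
Therefore the sprinkler spacing along the lateral = 11.5 m.


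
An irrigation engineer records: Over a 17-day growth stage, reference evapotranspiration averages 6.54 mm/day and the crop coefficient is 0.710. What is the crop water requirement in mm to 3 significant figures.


Approach: apply the crop water requirement relation, CWR = ET0 * Kc * days.
CWR = 6.54 * 0.710 * 17 = 78.9 mm
Therefore the crop water requirement = 78.9 mm.


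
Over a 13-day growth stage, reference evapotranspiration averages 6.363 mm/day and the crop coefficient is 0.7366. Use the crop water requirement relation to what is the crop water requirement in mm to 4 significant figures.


Approach: apply the crop water requirement relation, CWR = ET0 * Kc * days.
CWR = 6.363 * 0.7366 * 13 = 60.93 mm
Therefore the crop water requirement = 60.93 mm.


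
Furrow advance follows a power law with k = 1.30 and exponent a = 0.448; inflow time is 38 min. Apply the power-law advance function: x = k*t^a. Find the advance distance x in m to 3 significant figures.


x = 1.30 * 38^0.448 = 6.63 m
Therefore the advance distance x = 6.63 m.


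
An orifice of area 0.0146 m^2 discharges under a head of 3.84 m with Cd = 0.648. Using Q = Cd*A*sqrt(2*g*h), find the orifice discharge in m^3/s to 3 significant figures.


Q = 0.648 * 0.0146 * sqrt(2*9.81*3.84) = 0.0821 m^3/s
Therefore the orifice discharge = 0.0821 m^3/s.


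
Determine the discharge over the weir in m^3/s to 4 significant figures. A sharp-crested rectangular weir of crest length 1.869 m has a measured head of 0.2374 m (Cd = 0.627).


Approach: apply the rectangular weir equation, Q = (2/3)*Cd*L*sqrt(2g)*H^1.5.
Q = (2/3)*0.627*1.869*sqrt(2*9.81)*0.2374^1.5 = 0.4003 m^3/s
Therefore the discharge over the weir = 0.4003 m^3/s.


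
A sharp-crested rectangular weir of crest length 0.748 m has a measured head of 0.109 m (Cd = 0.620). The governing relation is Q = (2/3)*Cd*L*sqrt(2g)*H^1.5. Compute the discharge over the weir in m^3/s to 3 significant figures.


Q = (2/3)*0.620*0.748*sqrt(2*9.81)*0.109^1.5 = 0.0493 m^3/s
Therefore the discharge over the weir = 0.0493 m^3/s.


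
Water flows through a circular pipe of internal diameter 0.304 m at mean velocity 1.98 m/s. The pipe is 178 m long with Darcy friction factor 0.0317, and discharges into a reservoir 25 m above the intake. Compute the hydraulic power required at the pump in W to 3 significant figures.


Approach: apply continuity + Darcy-Weisbach + hydraulic power, Q = A*v; hf = f*(L/D)*(v^2/(2g)); H = static + hf; P = rho*g*Q*H.
Step 1 — flow rate (continuity, Q = A*v):
  A = pi*(0.304/2)^2 = 0.072583 m^2
  Q = 0.072583 * 1.98 = 0.14372 m^3/s
Step 2 — friction head loss (Darcy-Weisbach):
  hf = 0.0317 * (178/0.304) * (1.98^2 / (2*9.81))
  hf = 3.7088 m
Step 3 — total head: H = 25 + 3.7088 = 28.709 m
Step 4 — hydraulic power (P = rho*g*Q*H):
  P = 1000 * 9.81 * 0.14372 * 28.709 = 40500 W
Therefore the hydraulic power required at the pump = 40500 W.


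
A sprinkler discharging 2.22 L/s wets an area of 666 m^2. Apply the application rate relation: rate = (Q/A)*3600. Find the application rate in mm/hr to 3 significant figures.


rate = (2.22 / 666) * 3600 = 12.0 mm/hr
Therefore the application rate = 12.0 mm/hr.


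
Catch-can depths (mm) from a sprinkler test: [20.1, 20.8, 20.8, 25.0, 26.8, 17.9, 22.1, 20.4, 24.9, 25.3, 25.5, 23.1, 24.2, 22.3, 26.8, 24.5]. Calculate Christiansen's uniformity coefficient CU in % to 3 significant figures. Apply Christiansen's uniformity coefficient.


Approach: apply Christiansen's uniformity coefficient, CU = (1 - mean_abs_deviation/mean)*100.
mean = 23.156 mm
mean |d_i - mean| = 2.2188 mm
CU = (1 - 2.2188/23.156)*100 = 90.4 %
Therefore Christiansen's uniformity coefficient CU = 90.4 %.


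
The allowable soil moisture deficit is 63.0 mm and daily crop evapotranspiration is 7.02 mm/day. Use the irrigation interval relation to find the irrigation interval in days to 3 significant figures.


Approach: apply the irrigation interval relation, interval = SMD / ETc.
interval = 63.0 / 7.02 = 8.97 days
Therefore the irrigation interval = 8.97 days.


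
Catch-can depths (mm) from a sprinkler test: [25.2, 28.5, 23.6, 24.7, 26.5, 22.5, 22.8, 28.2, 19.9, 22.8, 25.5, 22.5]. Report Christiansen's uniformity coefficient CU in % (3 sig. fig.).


Approach: apply Christiansen's uniformity coefficient, CU = (1 - mean_abs_deviation/mean)*100.
mean = 24.392 mm
mean |d_i - mean| = 2.0417 mm
CU = (1 - 2.0417/24.392)*100 = 91.6 %
Therefore Christiansen's uniformity coefficient CU = 91.6 %.


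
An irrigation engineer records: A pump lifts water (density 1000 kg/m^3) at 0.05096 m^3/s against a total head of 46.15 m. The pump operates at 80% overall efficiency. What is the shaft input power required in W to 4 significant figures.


Approach: apply hydraulic power then efficiency conversion, P = rho*g*Q*H; P_in = P/eta.
Step 1 — hydraulic power (P = rho*g*Q*H):
  P = 1000 * 9.81 * 0.05096 * 46.15 = 23071.2 W
Step 2 — input power: P_in = P/eta = 23071.2 / 0.8 = 28840 W
Therefore the shaft input power required = 28840 W.


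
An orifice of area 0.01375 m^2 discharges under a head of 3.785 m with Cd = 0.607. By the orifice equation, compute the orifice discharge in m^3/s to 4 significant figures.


Approach: apply the orifice equation, Q = Cd*A*sqrt(2*g*h).
Q = 0.607 * 0.01375 * sqrt(2*9.81*3.785) = 0.07192 m^3/s
Therefore the orifice discharge = 0.07192 m^3/s.


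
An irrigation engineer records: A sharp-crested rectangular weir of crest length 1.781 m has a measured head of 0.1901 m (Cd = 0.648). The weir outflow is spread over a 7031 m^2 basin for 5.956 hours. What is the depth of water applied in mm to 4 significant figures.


Approach: apply the rectangular weir equation with a volume-to-depth conversion, Q = (2/3)*Cd*L*sqrt(2g)*H^1.5; d = Q*t/A * 1000.
Step 1 — weir discharge:
  Q = (2/3)*0.648*1.781*sqrt(2*9.81)*0.1901^1.5 = 0.282469 m^3/s
Step 2 — volume: V = 0.282469 * 5.956*3600 = 6056.58 m^3
Step 3 — depth: d = V/A * 1000 = 6056.58/7031 * 1000 = 861.4 mm
Therefore the depth of water applied = 861.4 mm.


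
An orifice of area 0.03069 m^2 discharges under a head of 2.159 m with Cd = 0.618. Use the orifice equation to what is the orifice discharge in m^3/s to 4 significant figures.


Approach: apply the orifice equation, Q = Cd*A*sqrt(2*g*h).
Q = 0.618 * 0.03069 * sqrt(2*9.81*2.159) = 0.1234 m^3/s
Therefore the orifice discharge = 0.1234 m^3/s.


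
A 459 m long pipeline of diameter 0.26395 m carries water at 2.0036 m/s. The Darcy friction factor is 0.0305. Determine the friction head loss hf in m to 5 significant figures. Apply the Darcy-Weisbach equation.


Approach: apply the Darcy-Weisbach equation, hf = f*(L/D)*(v^2/(2g)).
hf = 0.0305 * (459/0.26395) * (2.0036^2 / (2*9.81))
hf = 10.852 m
Therefore the friction head loss hf = 10.852 m.


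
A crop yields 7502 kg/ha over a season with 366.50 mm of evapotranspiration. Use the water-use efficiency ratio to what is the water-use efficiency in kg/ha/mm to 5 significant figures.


Approach: apply the water-use efficiency ratio, WUE = yield/ET.
WUE = 7502 / 366.50 = 20.469 kg/ha/mm
Therefore the water-use efficiency = 20.469 kg/ha/mm.


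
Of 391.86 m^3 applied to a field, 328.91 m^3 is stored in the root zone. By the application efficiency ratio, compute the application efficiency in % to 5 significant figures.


Approach: apply the application efficiency ratio, Ea = (stored/applied)*100.
Ea = (328.91/391.86)*100 = 83.936 %
Therefore the application efficiency = 83.936 %.


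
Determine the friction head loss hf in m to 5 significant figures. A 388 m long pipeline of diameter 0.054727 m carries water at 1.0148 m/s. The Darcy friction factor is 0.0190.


Approach: apply the Darcy-Weisbach equation, hf = f*(L/D)*(v^2/(2g)).
hf = 0.0190 * (388/0.054727) * (1.0148^2 / (2*9.81))
hf = 7.0704 m
Therefore the friction head loss hf = 7.0704 m.


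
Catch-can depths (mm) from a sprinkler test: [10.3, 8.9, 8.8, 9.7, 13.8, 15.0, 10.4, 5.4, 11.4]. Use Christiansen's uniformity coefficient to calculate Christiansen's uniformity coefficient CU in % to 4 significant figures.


Approach: apply Christiansen's uniformity coefficient, CU = (1 - mean_abs_deviation/mean)*100.
mean = 10.4111 mm
mean |d_i - mean| = 1.99259 mm
CU = (1 - 1.99259/10.4111)*100 = 80.86 %
Therefore Christiansen's uniformity coefficient CU = 80.86 %.


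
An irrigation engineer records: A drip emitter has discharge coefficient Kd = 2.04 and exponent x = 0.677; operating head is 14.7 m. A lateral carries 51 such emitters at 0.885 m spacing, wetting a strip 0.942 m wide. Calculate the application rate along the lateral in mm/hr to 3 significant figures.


Approach: apply the emitter equation with a lateral mass balance, q = Kd*h^x; Q = n*q; rate = Q/(n*spacing*width).
Step 1 — single emitter flow (q = Kd*h^x):
  q = 2.04 * 14.7^0.677 = 12.586 L/hr
Step 2 — total lateral flow: Q = 51 * 12.586 = 641.91 L/hr
Step 3 — wetted area: A = 51 * 0.885 * 0.942 = 42.517 m^2
Step 4 — application rate: Q/A = 641.91/42.517 = 15.1 mm/hr
Therefore the application rate along the lateral = 15.1 mm/hr.


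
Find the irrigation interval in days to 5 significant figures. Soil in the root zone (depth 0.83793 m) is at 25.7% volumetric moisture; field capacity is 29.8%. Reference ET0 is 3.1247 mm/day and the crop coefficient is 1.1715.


Approach: apply soil-water budget scheduling, SMD = (FC-theta)/100*depth*1000; ETc = ET0*Kc; interval = SMD/ETc.
Step 1 — soil moisture deficit:
  SMD = (29.8 - 25.7)/100 * 0.83793 * 1000 = 34.35513 mm
Step 2 — daily crop ET (ETc = ET0*Kc):
  ETc = 3.1247 * 1.1715 = 3.660586 mm/day
Step 3 — irrigation interval (SMD/ETc):
  interval = 34.35513 / 3.660586 = 9.3851 days
Therefore the irrigation interval = 9.3851 days.


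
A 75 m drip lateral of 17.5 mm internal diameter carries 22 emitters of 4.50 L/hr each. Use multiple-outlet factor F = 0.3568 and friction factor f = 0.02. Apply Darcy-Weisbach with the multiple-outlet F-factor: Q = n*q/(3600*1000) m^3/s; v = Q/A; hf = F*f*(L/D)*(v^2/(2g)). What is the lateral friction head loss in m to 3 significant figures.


Q = 22*4.50/(3600*1000) = 2.7500e-05 m^3/s
A = pi*(17.5e-3/2)^2 = 2.4053e-04 m^2, so v = Q/A = 0.11433 m/s
hf = 0.3568*0.02*(75/0.0175)*(0.11433^2/(2*9.81)) = 0.0204 m
Therefore the lateral friction head loss = 0.0204 m.


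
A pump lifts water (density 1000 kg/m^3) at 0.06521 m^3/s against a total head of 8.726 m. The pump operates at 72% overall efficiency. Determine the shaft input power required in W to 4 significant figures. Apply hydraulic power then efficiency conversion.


Approach: apply hydraulic power then efficiency conversion, P = rho*g*Q*H; P_in = P/eta.
Step 1 — hydraulic power (P = rho*g*Q*H):
  P = 1000 * 9.81 * 0.06521 * 8.726 = 5582.11 W
Step 2 — input power: P_in = P/eta = 5582.11 / 0.72 = 7753 W
Therefore the shaft input power required = 7753 W.


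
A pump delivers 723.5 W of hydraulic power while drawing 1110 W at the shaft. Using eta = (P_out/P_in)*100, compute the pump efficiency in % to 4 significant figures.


eta = (723.5 / 1110) * 100 = 65.18 %
Therefore the pump efficiency = 65.18 %.


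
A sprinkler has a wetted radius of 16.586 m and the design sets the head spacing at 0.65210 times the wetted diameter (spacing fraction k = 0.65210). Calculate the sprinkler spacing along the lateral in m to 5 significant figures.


Approach: apply the sprinkler spacing rule (spacing as a fraction of wetted diameter), S = k*(2*R).
S = 0.65210 * (2 * 16.586) = 21.631 m
Therefore the sprinkler spacing along the lateral = 21.631 m.


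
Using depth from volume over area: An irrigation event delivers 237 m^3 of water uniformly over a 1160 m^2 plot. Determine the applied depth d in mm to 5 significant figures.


Approach: apply depth from volume over area, d = (V/A)*1000.
d = (237 / 1160) * 1000 = 204.31 mm
Therefore the applied depth d = 204.31 mm.


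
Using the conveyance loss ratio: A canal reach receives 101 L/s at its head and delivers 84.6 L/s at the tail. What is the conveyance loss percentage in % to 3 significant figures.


Approach: apply the conveyance loss ratio, loss% = ((Q_head - Q_tail)/Q_head)*100.
loss = ((101 - 84.6)/101)*100 = 16.2 %
Therefore the conveyance loss percentage = 16.2 %.


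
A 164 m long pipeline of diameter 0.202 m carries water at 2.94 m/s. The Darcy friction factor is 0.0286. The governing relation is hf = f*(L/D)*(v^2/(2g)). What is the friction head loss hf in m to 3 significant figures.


hf = 0.0286 * (164/0.202) * (2.94^2 / (2*9.81))
hf = 10.2 m
Therefore the friction head loss hf = 10.2 m.


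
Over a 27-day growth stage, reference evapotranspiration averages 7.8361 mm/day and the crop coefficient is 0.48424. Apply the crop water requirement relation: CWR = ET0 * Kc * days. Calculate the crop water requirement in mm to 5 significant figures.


CWR = 7.8361 * 0.48424 * 27 = 102.45 mm
Therefore the crop water requirement = 102.45 mm.


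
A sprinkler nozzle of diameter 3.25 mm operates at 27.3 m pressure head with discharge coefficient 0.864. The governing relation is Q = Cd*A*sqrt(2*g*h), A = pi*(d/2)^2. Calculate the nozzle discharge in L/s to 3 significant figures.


A = pi*(3.25e-3/2)^2 = 8.2958e-06 m^2
Q = 0.864 * 8.2958e-06 * sqrt(2*9.81*27.3) * 1000 = 0.166 L/s
Therefore the nozzle discharge = 0.166 L/s.


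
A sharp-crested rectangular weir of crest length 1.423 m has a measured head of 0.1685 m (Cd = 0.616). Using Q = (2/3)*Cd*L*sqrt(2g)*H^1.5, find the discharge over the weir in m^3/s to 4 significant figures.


Q = (2/3)*0.616*1.423*sqrt(2*9.81)*0.1685^1.5 = 0.1790 m^3/s
Therefore the discharge over the weir = 0.1790 m^3/s.
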